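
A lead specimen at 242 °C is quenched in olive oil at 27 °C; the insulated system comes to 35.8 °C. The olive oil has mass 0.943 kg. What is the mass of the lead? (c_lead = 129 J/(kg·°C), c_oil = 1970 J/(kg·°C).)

m ≈ 0.615 kg

|Q_lead| = |Q_oil|:
m·129·(242 − 35.8) = 0.943·1970·(35.8 − 27)
26600 m = 16348  ⇒  m ≈ 0.6146 kg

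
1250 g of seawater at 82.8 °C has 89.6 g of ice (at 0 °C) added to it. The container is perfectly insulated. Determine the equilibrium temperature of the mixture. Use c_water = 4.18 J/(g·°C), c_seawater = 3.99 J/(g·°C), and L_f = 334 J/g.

Conservation of energy gives ΣQ = 0:
latent heat to melt: 89.6×334 = 29926; meltwater 0→T: 89.6×4.18×T = 374.53 T; seawater cools: 1250×3.99×(T − 82.8) = 4987.5(T − 82.8)
5362 T = 412965 − 29926 = 383039
T ≈ 71.44 °C. Since T > 0 °C, the all-ice-melts assumption holds.

T_f ≈ 71.4 °C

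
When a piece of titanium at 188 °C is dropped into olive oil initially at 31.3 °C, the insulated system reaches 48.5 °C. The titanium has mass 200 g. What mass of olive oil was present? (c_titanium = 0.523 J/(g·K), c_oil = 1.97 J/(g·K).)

|Q_titanium| = |Q_oil|:
200×0.523×(188 − 48.5) = m×1.97×(48.5 − 31.3)
33.88 m = 14592  ⇒  m ≈ 430.6 g

m ≈ 431 g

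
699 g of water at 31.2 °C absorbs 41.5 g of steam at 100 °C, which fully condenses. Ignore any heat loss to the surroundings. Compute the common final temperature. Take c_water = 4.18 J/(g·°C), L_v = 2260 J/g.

Energy conservation, ΣQ = 0:
steam→water at 100 °C releases m L_v = 41.5·2260 = 93790
  condensed water 100 °C→T: 173.47(T − 100)
  water warms: 699·4.18·(T − 31.2) = 2921.8(T − 31.2)
3095.3 T = 93790 + 17347 + 91161 = 202298
T ≈ 65.36 °C (< 100 °C, so full condensation is consistent).

T_f ≈ 65.4 °C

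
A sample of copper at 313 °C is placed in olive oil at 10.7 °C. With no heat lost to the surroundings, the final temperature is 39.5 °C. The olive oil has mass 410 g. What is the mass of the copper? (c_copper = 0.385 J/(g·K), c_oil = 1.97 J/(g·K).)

m ≈ 221 g

|Q_copper| = |Q_oil|:
m×0.385×(313 − 39.5) = 410×1.97×(39.5 − 10.7)
105.3 m = 23262  ⇒  m ≈ 220.9 g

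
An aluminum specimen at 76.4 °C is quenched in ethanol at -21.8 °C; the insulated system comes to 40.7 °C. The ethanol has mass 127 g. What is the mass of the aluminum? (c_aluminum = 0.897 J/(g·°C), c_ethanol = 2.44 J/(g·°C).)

Heat lost by the aluminum = heat gained by the ethanol:
m·0.897·(76.4 − 40.7) = 127·2.44·(40.7 − (-21.8))
32.02 m = 19368  ⇒  m ≈ 604.8 g

m ≈ 605 g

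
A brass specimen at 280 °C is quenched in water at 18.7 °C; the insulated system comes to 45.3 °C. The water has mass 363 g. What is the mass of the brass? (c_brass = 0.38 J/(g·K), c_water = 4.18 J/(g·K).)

m ≈ 453 g

Heat lost by the brass = heat gained by the water:
m·0.38·(280 − 45.3) = 363·4.18·(45.3 − 18.7)
89.19 m = 40361  ⇒  m ≈ 452.6 g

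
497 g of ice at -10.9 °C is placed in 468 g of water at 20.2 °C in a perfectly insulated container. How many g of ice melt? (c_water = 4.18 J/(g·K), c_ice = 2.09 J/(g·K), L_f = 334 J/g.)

Water can give up m c ΔT = 468·4.18·20.2 = 39516 J before reaching 0 °C.
Of that, 497·2.09·10.9 = 11322 J goes to bring the ice to 0 °C, leaving 28194 J.
Fully melting the ice requires m_ice L_f = 497·334 = 165998 J.
That's not enough to melt it all — equilibrium is at 0 °C with ice remaining.
Mass melted = 28194/334 ≈ 84.41 g.

m_melted ≈ 84.4 g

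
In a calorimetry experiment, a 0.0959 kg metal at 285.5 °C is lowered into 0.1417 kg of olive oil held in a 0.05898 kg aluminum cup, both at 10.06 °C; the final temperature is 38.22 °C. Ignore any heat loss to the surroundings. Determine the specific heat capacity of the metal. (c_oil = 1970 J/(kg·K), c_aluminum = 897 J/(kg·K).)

c ≈ 394 J/(kg·K)

Taking heat into each body as positive, Σ m c ΔT = 0:
0.0959×c×(38.22 − 285.5) + 0.1417×1970×(38.22 − 10.06) + 0.05898×897×(38.22 − 10.06) = 0
-23.71 c = -9350.6
c = -9350.6/-23.71 ≈ 394.3 J/(kg·K)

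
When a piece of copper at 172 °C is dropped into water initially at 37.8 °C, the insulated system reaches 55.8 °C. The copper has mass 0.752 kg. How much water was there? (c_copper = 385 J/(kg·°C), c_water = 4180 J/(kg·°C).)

m ≈ 0.447 kg

Heat lost by the copper = heat gained by the water:
0.752×385×(172 − 55.8) = m×4180×(55.8 − 37.8)
75240 m = 33642  ⇒  m ≈ 0.4471 kg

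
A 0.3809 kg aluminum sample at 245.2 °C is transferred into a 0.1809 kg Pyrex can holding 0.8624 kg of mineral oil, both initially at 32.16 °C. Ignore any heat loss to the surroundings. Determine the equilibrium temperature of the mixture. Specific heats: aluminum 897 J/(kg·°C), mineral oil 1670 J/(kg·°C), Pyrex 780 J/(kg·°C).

T_f ≈ 70.0 °C

Energy conservation, ΣQ = 0:
0.3809·897·(T − 245.2) + 0.8624·1670·(T − 32.16) + 0.1809·780·(T − 32.16) = 0
341.67(T − 245.2) + 1440.2(T − 32.16) + 141.1(T − 32.16) = 0
1923 T = 134632
T = 134632 / 1923 = 70 °C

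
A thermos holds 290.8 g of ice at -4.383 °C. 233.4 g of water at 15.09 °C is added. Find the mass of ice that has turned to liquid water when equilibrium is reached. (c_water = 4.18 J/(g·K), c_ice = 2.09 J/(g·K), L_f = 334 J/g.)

m_melted ≈ 36.1 g

Water can give up m c ΔT = 233.4×4.18×15.09 = 14722 J before reaching 0 °C.
Of that, 290.8×2.09×4.383 = 2663.9 J goes to bring the ice to 0 °C, leaving 12058 J.
To melt every bit of ice: 290.8×334 = 97127 J.
That's not enough to melt it all — equilibrium is at 0 °C with ice remaining.
m_melt = 12058 / L_f = 36.1 g.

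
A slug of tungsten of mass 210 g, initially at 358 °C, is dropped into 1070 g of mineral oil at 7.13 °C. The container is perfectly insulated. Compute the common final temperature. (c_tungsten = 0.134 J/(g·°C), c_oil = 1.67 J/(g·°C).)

Let T be the final temperature. ΣQ_i = 0:
210*0.134*(T − 358) + 1070*1.67*(T − 7.13) = 0
(28.14 + 1786.9) T = 28.14*358 + 1786.9*7.13
T = 22815 / 1815 = 12.6 °C

T_f ≈ 12.6 °C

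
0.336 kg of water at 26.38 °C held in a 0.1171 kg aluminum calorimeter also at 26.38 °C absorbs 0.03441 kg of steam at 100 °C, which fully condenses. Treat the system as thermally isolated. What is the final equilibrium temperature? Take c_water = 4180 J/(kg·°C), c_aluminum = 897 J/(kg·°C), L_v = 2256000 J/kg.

T_f ≈ 79.7 °C

Let T be the final temperature. ΣQ_i = 0:
steam→water at 100 °C releases m L_v = 0.03441×2256000 = 77629; condensed water 100 °C→T: 143.83(T − 100); original water: 1404.5(T − 26.38); aluminum cup: 0.1171×897×(T − 26.38) = 105.04(T − 26.38)
1653.4 T = 77629 + 14383 + 39821 = 131833
T ≈ 79.74 °C (< 100 °C, so full condensation is consistent).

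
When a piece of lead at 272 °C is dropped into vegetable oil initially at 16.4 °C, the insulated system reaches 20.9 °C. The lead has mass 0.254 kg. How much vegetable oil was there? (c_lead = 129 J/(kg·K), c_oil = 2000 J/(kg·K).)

|Q_lead| = |Q_oil|:
0.254·129·(272 − 20.9) = m·2000·(20.9 − 16.4)
9000 m = 8227.5  ⇒  m ≈ 0.9142 kg

m ≈ 0.914 kg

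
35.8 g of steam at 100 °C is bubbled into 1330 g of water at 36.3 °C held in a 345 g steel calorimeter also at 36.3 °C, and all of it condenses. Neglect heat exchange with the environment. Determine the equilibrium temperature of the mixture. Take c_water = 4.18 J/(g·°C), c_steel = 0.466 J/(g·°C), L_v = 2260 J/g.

Conservation of energy gives ΣQ = 0:
condense steam: −35.8×2260 = −80908; condensed water 100 °C→T: 149.64(T − 100); original water: 5559.4(T − 36.3); cup: 160.77(T − 36.3)
5869.8 T = 80908 + 14964 + 207642 = 303515
T ≈ 51.71 °C — below 100 °C, confirming all the steam condensed.

T_f ≈ 51.7 °C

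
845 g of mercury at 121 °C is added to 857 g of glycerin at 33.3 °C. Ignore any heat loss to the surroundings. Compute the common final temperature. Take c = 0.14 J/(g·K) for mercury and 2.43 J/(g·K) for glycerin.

Setting the total heat transfer to zero:
845·0.14·(T − 121) + 857·2.43·(T − 33.3) = 0
118.3(T − 121) + 2082.5(T − 33.3) = 0
2200.8 T = 83662
T ≈ 38.01 °C

T_f ≈ 38.0 °C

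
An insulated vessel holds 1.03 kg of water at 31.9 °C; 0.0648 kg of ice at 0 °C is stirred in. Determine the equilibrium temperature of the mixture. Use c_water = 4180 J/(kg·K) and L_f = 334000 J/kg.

T_f ≈ 25.3 °C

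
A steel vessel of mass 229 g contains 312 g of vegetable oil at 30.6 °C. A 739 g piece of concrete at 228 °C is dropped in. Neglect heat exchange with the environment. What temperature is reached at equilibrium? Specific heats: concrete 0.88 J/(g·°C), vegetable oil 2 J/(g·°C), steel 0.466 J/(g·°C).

Conservation of energy gives ΣQ = 0:
739·0.88·(T − 228) + 312·2·(T − 30.6) + 229·0.466·(T − 30.6) = 0
(650.32 + 624 + 106.71) T = 650.32·228 + 624·30.6 + 106.71·30.6
T ≈ 123.55 °C

T_f ≈ 123.6 °C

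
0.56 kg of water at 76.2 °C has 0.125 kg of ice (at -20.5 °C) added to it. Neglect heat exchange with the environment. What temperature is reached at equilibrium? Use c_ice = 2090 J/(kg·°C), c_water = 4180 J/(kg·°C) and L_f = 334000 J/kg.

T_f ≈ 45.8 °C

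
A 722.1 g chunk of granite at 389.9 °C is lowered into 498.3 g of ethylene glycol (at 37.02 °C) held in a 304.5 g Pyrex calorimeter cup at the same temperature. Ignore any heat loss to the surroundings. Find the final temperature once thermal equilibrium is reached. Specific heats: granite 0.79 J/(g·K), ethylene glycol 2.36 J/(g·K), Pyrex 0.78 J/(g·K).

Heat gained plus heat lost sum to zero:
722.1*0.79*(T − 389.9) + 498.3*2.36*(T − 37.02) + 304.5*0.78*(T − 37.02) = 0
(570.46 + 1176 + 237.51) T = 570.46*389.9 + 1176*37.02 + 237.51*37.02
T = 274750/1984 ≈ 138.49 °C

T_f ≈ 138.5 °C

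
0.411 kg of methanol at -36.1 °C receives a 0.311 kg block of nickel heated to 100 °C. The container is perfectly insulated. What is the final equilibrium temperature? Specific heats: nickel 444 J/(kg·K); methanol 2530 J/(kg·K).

T_f ≈ -20.1 °C

Energy conservation, ΣQ = 0:
0.311*444*(T − 100) + 0.411*2530*(T − (-36.1)) = 0
1177.9 T = -23729
T ≈ -20.15 °C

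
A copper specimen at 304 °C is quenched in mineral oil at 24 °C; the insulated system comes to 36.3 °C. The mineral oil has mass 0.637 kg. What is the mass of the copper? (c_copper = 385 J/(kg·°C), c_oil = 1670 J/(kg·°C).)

Net heat exchanged in the isolated system is zero:
m·385·(36.3 − 304) + 0.637·1670·(36.3 − 24) = 0
-103064 m = -13085
m = -13085/-103064 ≈ 0.127 kg

m ≈ 0.127 kg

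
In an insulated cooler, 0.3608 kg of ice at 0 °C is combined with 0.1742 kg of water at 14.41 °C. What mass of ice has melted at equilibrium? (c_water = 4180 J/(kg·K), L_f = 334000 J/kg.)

m_melted ≈ 0.0314 kg

Cooling the water to 0 °C releases 0.1742×4180×14.41 = 10493 J.
Melting all 0.3608 kg of ice would need 0.3608×334000 = 120507 J.
Since 10493 < 120507 J, not all the ice melts; equilibrium is at 0 °C.
m_melted×334000 = 10493  ⇒  m_melted ≈ 0.03142 kg.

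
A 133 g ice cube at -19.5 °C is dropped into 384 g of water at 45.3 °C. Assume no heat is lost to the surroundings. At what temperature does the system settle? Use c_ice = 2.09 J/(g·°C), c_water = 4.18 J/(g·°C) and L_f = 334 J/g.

T_f ≈ 10.6 °C

Energy balance with sensible and latent terms:
warm ice to 0 °C: 133×2.09×(0 − (-19.5)) = 5420.4
  melt ice: 133×334 = 44422
  meltwater 0→T: 133×4.18×T = 555.94 T
  water: 1605.1(T − 45.3)
2161.1 T = 72712 − 49842 = 22870
T ≈ 10.58 °C. Since T > 0 °C, the all-ice-melts assumption holds.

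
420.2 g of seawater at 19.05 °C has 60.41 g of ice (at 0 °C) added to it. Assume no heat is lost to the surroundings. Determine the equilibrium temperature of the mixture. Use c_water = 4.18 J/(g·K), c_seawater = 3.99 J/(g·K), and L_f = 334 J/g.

Energy balance with sensible and latent terms:
fusion: m_ice L_f = 60.41·334 = 20177; meltwater 0→T: 60.41·4.18·T = 252.51 T; seawater: 1676.6(T − 19.05)
1929.1 T = 31939 − 20177 = 11762
T ≈ 6.10 °C. Since T > 0 °C, the all-ice-melts assumption holds.

T_f ≈ 6.1 °C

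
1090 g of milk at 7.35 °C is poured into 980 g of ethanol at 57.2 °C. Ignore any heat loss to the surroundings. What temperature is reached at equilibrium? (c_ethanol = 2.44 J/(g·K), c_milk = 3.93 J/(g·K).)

T_f = Σ m_i c_i T_i / Σ m_i c_i:
T_f = (2391.2*57.2 + 4283.7*7.35) / (2391.2 + 4283.7)
    = 168262 / 6674.9 ≈ 25.21 °C

T_f ≈ 25.2 °C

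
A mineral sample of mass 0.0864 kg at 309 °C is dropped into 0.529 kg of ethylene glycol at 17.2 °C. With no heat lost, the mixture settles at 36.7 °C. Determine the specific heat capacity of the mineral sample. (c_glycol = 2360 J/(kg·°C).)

Heat gained plus heat lost sum to zero:
0.0864×c×(36.7 − 309) + 0.529×2360×(36.7 − 17.2) = 0
-23.53 c = -24345
c = -24345/-23.53 ≈ 1035 J/(kg·°C)

c ≈ 1030 J/(kg·°C)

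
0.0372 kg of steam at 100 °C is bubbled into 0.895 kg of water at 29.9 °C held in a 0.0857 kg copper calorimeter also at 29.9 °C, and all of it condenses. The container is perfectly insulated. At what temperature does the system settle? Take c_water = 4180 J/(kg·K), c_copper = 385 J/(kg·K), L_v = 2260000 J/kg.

T_f ≈ 54.1 °C

Taking heat into each body as positive, Σ m c ΔT = 0:
latent heat released on condensation: 0.0372×2260000 = 84072
  condensate cools 100→T: 0.0372×4180×(T − 100) = 155.5(T − 100)
  water warms: 0.895×4180×(T − 29.9) = 3741.1(T − 29.9)
  cup: 32.99(T − 29.9)
3929.6 T = 84072 + 15550 + 112845 = 212467
T ≈ 54.07 °C (< 100 °C, so full condensation is consistent).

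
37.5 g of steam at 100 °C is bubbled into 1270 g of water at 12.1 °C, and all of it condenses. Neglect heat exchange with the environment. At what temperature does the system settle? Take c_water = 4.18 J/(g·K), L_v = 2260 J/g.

Let T be the final temperature. ΣQ_i = 0:
condense steam: −37.5×2260 = −84750
  condensed water 100 °C→T: 156.75(T − 100)
  original water: 5308.6(T − 12.1)
5465.3 T = 84750 + 15675 + 64234 = 164659
T ≈ 30.13 °C (< 100 °C, so full condensation is consistent).

T_f ≈ 30.1 °C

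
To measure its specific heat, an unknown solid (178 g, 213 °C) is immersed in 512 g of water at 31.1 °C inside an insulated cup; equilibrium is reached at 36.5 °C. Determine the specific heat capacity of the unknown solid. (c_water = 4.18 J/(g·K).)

c ≈ 0.368 J/(g·K)

Taking heat into each body as positive, Σ m c ΔT = 0:
178×c×(36.5 − 213) + 512×4.18×(36.5 − 31.1) = 0
-31417 c = -11557
c = -11557/-31417 ≈ 0.3679 J/(g·K)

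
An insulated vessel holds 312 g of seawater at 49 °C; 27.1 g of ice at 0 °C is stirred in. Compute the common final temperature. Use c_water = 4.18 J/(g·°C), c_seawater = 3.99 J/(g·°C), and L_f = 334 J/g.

Let T be the final temperature. ΣQ_i = 0:
melt ice: 27.1×334 = 9051.4; warm the meltwater: 113.28 T; seawater cools: 312×3.99×(T − 49) = 1244.9(T − 49)
1358.2 T = 60999 − 9051.4 = 51948
T ≈ 38.25 °C. Since T > 0 °C, the all-ice-melts assumption holds.

T_f ≈ 38.2 °C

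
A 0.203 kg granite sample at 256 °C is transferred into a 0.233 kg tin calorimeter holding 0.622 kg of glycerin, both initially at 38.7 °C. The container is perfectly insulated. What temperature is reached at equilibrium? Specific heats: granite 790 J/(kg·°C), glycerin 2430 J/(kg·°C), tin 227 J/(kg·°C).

T_f ≈ 58.9 °C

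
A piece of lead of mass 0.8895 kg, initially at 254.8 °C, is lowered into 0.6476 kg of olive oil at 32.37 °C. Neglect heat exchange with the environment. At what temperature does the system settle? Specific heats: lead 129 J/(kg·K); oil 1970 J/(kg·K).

T_f is the heat-capacity-weighted average of the initial temperatures:
T_f = (114.75*254.8 + 1275.8*32.37) / (114.75 + 1275.8)
    = 70534 / 1390.5 ≈ 50.72 °C

T_f ≈ 50.7 °C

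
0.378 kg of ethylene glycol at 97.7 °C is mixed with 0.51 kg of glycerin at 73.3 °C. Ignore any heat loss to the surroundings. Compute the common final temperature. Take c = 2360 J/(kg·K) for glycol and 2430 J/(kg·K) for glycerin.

Setting the total heat transfer to zero:
0.378×2360×(T − 97.7) + 0.51×2430×(T − 73.3) = 0
892.08(T − 97.7) + 1239.3(T − 73.3) = 0
(892.08 + 1239.3) T = 892.08×97.7 + 1239.3×73.3
T = 177997 / 2131.4 = 83.5 °C

T_f ≈ 83.5 °C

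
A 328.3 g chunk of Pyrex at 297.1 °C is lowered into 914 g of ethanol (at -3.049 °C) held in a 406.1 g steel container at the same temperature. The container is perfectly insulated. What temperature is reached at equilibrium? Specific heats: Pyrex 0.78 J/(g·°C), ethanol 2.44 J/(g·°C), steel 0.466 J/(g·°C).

T_f ≈ 25.7 °C

With ΣQ=0 the equilibrium temperature is the m·c-weighted mean:
T_f = (256.07×297.1 + 2230.2×(-3.049) + 189.24×(-3.049)) / (256.07 + 2230.2 + 189.24)
    = 68703 / 2675.5 ≈ 25.68 °C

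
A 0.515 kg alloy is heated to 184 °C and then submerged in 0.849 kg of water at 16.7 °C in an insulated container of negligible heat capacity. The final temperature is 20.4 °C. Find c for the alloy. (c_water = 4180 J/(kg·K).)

c ≈ 156 J/(kg·K)

Net heat exchanged in the isolated system is zero:
0.515·c·(20.4 − 184) + 0.849·4180·(20.4 − 16.7) = 0
-84.25 c = -13131
c = -13131/-84.25 ≈ 155.8 J/(kg·K)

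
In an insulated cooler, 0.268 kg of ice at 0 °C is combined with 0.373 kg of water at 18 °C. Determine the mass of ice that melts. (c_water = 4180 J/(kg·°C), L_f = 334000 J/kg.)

Cooling the water to 0 °C releases 0.373·4180·18 = 28065 J.
Melting all 0.268 kg of ice would need 0.268·334000 = 89512 J.
28065 J < 89512 J, so only part of the ice melts and the system sits at 0 °C.
Mass melted = 28065/334000 ≈ 0.08403 kg.

m_melted ≈ 0.084 kg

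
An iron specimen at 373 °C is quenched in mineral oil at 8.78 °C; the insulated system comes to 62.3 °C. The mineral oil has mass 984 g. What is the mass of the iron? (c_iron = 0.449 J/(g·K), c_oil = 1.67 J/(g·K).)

m ≈ 630 g

Taking heat into each body as positive, Σ m c ΔT = 0:
m×0.449×(62.3 − 373) + 984×1.67×(62.3 − 8.78) = 0
-139.5 m = -87948
m = -87948/-139.5 ≈ 630.4 g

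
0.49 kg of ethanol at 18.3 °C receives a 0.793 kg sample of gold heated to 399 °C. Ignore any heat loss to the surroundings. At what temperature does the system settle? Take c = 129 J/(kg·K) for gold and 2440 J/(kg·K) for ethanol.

T_f is the heat-capacity-weighted average of the initial temperatures:
T_f = (102.3·399 + 1195.6·18.3) / (102.3 + 1195.6)
    = 62696 / 1297.9 ≈ 48.31 °C

T_f ≈ 48.3 °C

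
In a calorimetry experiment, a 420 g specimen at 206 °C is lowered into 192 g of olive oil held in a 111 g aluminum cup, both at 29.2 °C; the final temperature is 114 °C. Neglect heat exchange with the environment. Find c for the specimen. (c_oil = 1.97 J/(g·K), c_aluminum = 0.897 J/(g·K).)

Setting the total heat transfer to zero:
420×c×(114 − 206) + 192×1.97×(114 − 29.2) + 111×0.897×(114 − 29.2) = 0
-38640 c = -40518
c = -40518/-38640 ≈ 1.049 J/(g·K)

c ≈ 1.05 J/(g·K)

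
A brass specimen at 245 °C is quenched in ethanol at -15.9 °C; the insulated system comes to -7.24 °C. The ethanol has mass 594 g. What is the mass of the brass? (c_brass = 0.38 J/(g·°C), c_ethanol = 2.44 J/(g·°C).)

Heat lost by the brass = heat gained by the ethanol:
m×0.38×(245 − -7.24) = 594×2.44×(-7.24 − (-15.9))
95.85 m = 12551  ⇒  m ≈ 130.9 g

m ≈ 131 g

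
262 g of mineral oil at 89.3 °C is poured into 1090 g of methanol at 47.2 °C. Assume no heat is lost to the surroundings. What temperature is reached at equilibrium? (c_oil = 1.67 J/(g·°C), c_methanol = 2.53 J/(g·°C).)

T_f ≈ 53.0 °C

T_f is the heat-capacity-weighted average of the initial temperatures:
T_f = (437.54·89.3 + 2757.7·47.2) / (437.54 + 2757.7)
    = 169236 / 3195.2 ≈ 52.96 °C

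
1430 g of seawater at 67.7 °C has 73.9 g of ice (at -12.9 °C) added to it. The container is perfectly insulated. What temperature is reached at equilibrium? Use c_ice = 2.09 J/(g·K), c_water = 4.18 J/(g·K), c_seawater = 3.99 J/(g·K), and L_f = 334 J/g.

Setting the total heat transfer to zero:
warm ice to 0 °C: 73.9·2.09·(0 − (-12.9)) = 1992.4
  latent heat to melt: 73.9·334 = 24683
  warm the meltwater: 308.9 T
  seawater cools: 1430·3.99·(T − 67.7) = 5705.7(T − 67.7)
6014.6 T = 386276 − 26675 = 359601
T ≈ 59.79 °C. Since T > 0 °C, the all-ice-melts assumption holds.

T_f ≈ 59.8 °C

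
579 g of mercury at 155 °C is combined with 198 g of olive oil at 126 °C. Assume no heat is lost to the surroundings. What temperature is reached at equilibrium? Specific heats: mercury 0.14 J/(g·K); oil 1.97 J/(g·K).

Taking heat into each body as positive, Σ m c ΔT = 0:
579×0.14×(T − 155) + 198×1.97×(T − 126) = 0
81.06(T − 155) + 390.06(T − 126) = 0
(81.06 + 390.06) T = 81.06×155 + 390.06×126
T ≈ 130.99 °C

T_f ≈ 131.0 °C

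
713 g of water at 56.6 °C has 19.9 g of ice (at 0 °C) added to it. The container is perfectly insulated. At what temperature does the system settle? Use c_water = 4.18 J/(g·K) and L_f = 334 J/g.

Energy balance with sensible and latent terms:
melt ice: 19.9×334 = 6646.6
  meltwater 0→T: 19.9×4.18×T = 83.18 T
  water: 2980.3(T − 56.6)
3063.5 T = 168687 − 6646.6 = 162041
T ≈ 52.89 °C. Since T > 0 °C, the all-ice-melts assumption holds.

T_f ≈ 52.9 °C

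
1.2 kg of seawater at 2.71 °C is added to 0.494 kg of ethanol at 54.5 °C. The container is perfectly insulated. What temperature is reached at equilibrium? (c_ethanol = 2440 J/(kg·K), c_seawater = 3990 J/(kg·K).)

Energy conservation, ΣQ = 0:
0.494·2440·(T − 54.5) + 1.2·3990·(T − 2.71) = 0
1205.4(T − 54.5) + 4788(T − 2.71) = 0
5993.4 T = 78668
T ≈ 13.13 °C

T_f ≈ 13.1 °C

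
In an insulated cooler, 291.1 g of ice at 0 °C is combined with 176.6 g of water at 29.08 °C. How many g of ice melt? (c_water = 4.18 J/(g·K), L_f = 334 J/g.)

Heat available from the water dropping to 0 °C: 176.6·4.18·29.08 = 21467 J.
To melt every bit of ice: 291.1·334 = 97227 J.
That's not enough to melt it all — equilibrium is at 0 °C with ice remaining.
m_melted·334 = 21467  ⇒  m_melted ≈ 64.27 g.

m_melted ≈ 64.3 g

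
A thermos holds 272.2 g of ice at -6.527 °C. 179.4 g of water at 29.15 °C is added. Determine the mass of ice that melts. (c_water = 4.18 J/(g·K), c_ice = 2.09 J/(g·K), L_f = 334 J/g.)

Heat available from the water dropping to 0 °C: 179.4×4.18×29.15 = 21859 J.
Of that, 272.2×2.09×6.527 = 3713.2 J goes to bring the ice to 0 °C, leaving 18146 J.
Melting all 272.2 g of ice would need 272.2×334 = 90915 J.
That's not enough to melt it all — equilibrium is at 0 °C with ice remaining.
Mass melted = 18146/334 ≈ 54.33 g.

m_melted ≈ 54.3 g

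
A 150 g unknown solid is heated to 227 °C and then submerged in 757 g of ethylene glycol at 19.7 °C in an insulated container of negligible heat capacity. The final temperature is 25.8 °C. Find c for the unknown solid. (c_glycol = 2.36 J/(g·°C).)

c ≈ 0.361 J/(g·°C)

Conservation of energy gives ΣQ = 0:
150×c×(25.8 − 227) + 757×2.36×(25.8 − 19.7) = 0
-30180 c = -10898
c = -10898/-30180 ≈ 0.3611 J/(g·°C)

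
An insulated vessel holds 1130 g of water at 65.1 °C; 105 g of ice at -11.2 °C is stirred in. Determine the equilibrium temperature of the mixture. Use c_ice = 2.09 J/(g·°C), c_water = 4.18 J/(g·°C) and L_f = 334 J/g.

T_f ≈ 52.3 °C

Energy balance with sensible and latent terms:
warm ice to 0 °C: 105·2.09·(0 − (-11.2)) = 2457.8; melt ice: 105·334 = 35070; warm the meltwater: 438.9 T; water cools: 1130·4.18·(T − 65.1) = 4723.4(T − 65.1)
5162.3 T = 307493 − 37528 = 269965
T ≈ 52.30 °C (positive, so assuming full melt was valid).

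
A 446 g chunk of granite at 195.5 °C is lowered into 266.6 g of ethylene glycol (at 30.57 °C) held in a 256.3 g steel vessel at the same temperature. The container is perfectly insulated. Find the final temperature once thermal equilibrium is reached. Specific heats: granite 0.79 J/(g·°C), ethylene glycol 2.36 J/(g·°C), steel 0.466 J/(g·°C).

T_f ≈ 83.4 °C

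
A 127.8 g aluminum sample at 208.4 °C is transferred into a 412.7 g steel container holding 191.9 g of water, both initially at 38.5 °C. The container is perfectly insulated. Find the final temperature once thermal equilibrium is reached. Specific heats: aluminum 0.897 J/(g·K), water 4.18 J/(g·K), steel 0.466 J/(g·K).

Conservation of energy gives ΣQ = 0:
127.8×0.897×(T − 208.4) + 191.9×4.18×(T − 38.5) + 412.7×0.466×(T − 38.5) = 0
(114.64 + 802.14 + 192.32) T = 114.64×208.4 + 802.14×38.5 + 192.32×38.5
T = 62177 / 1109.1 = 56.1 °C

T_f ≈ 56.1 °C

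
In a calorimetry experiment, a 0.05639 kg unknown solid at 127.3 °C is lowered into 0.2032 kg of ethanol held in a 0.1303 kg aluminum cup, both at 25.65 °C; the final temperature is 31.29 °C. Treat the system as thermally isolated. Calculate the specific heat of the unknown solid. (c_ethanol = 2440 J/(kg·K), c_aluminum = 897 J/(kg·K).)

Conservation of energy gives ΣQ = 0:
0.05639·c·(31.29 − 127.3) + 0.2032·2440·(31.29 − 25.65) + 0.1303·897·(31.29 − 25.65) = 0
-5.414 c = -3455.6
c = -3455.6/-5.414 ≈ 638.3 J/(kg·K)

c ≈ 638 J/(kg·K)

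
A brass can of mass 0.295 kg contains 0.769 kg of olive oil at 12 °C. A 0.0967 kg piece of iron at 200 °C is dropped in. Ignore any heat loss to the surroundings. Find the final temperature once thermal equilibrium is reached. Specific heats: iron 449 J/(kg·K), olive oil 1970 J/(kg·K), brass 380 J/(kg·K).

Let T be the final temperature. ΣQ_i = 0:
0.0967·449·(T − 200) + 0.769·1970·(T − 12) + 0.295·380·(T − 12) = 0
43.42(T − 200) + 1514.9(T − 12) + 112.1(T − 12) = 0
1670.4 T = 28208
T ≈ 16.89 °C

T_f ≈ 16.9 °C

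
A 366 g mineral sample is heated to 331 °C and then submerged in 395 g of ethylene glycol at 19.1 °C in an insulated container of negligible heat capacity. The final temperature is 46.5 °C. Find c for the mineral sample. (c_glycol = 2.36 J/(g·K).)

c ≈ 0.245 J/(g·K)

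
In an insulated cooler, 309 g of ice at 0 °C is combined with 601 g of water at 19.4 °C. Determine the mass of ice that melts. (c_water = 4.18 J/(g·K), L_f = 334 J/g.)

m_melted ≈ 146 g

Water can give up m c ΔT = 601×4.18×19.4 = 48736 J before reaching 0 °C.
Fully melting the ice requires m_ice L_f = 309×334 = 103206 J.
Since 48736 < 103206 J, not all the ice melts; equilibrium is at 0 °C.
m_melt = 48736 / L_f = 145.9 g.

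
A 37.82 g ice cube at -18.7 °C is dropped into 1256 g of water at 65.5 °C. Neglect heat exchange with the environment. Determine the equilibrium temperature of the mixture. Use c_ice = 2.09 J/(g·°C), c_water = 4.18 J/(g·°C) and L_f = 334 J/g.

T_f ≈ 61.0 °C

Energy conservation, ΣQ = 0:
ice -18.7→0 °C: 37.82·2.09·18.7 = 1478.1
  latent heat to melt: 37.82·334 = 12632
  meltwater 0→T: 37.82·4.18·T = 158.09 T
  water cools: 1256·4.18·(T − 65.5) = 5250.1(T − 65.5)
5408.2 T = 343880 − 14110 = 329770
T ≈ 60.98 °C (positive, so assuming full melt was valid).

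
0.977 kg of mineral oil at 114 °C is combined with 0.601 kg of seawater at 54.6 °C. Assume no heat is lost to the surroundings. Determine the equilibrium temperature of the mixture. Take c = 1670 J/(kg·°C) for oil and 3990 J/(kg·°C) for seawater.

T_f ≈ 78.7 °C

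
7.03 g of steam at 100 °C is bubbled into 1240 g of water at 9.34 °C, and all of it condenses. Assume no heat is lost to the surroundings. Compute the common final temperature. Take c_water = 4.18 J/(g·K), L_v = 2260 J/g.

T_f ≈ 12.9 °C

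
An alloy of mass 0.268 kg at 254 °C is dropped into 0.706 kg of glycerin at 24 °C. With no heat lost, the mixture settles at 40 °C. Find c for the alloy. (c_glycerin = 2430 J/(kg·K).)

Heat lost by the alloy = heat gained by the glycerin:
0.268·c·(254 − 40) = 0.706·2430·(40 − 24)
57.35 c = 27449  ⇒  c ≈ 478.6 J/(kg·K)

c ≈ 479 J/(kg·K)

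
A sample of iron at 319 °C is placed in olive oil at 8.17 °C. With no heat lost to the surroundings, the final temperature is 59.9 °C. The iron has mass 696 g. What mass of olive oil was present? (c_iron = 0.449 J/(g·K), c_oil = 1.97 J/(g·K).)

Net heat exchanged in the isolated system is zero:
696·0.449·(59.9 − 319) + m·1.97·(59.9 − 8.17) = 0
101.91 m = 80970
m = 80970/101.91 ≈ 794.5 g

m ≈ 795 g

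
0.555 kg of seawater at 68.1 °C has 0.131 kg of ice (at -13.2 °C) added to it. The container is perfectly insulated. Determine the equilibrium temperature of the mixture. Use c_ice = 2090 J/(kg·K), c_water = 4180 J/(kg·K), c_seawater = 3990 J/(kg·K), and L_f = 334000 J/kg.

Energy balance with sensible and latent terms:
warm ice to 0 °C: 0.131×2090×(0 − (-13.2)) = 3614; fusion: m_ice L_f = 0.131×334000 = 43754; meltwater 0→T: 0.131×4180×T = 547.58 T; seawater: 2214.5(T − 68.1)
2762 T = 150804 − 47368 = 103436
T ≈ 37.45 °C (positive, so assuming full melt was valid).

T_f ≈ 37.4 °C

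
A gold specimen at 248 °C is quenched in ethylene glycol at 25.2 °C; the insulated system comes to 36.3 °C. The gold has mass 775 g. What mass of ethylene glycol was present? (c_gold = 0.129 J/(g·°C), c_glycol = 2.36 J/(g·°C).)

m ≈ 808 g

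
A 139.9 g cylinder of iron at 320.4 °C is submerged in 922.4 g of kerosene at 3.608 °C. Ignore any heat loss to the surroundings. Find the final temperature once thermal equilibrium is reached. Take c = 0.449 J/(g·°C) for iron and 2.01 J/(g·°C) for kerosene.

T_f ≈ 14.0 °C

Heat lost by the iron equals heat gained by the kerosene:
139.9·0.449·(320.4 − T) = 922.4·2.01·(T − 3.608)
62.82(320.4 − T) = 1854(T − 3.608)
1916.8 T = 26815  ⇒  T ≈ 13.99 °C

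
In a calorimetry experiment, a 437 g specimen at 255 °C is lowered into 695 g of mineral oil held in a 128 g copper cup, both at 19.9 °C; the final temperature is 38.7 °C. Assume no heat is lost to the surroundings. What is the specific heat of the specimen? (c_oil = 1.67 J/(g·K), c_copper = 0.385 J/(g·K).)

Net heat exchanged in the isolated system is zero:
437×c×(38.7 − 255) + 695×1.67×(38.7 − 19.9) + 128×0.385×(38.7 − 19.9) = 0
-94523 c = -22747
c = -22747/-94523 ≈ 0.2406 J/(g·K)

c ≈ 0.241 J/(g·K)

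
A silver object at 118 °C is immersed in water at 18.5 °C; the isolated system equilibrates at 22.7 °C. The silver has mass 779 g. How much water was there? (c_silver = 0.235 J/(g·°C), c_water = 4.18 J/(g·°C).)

m ≈ 994 g

|Q_silver| = |Q_water|:
779×0.235×(118 − 22.7) = m×4.18×(22.7 − 18.5)
17.56 m = 17446  ⇒  m ≈ 993.7 g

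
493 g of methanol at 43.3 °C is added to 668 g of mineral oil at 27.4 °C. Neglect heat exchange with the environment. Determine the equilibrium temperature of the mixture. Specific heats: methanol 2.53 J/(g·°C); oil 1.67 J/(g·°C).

T_f ≈ 35.8 °C

Net heat exchanged in the isolated system is zero:
493×2.53×(T − 43.3) + 668×1.67×(T − 27.4) = 0
2362.8 T = 84574
T ≈ 35.79 °C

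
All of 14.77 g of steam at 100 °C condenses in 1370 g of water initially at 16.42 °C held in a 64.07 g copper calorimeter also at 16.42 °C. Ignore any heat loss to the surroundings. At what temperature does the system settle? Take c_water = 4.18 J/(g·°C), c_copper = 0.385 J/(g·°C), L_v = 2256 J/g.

T_f ≈ 23.0 °C

Heat gained plus heat lost sum to zero:
condense steam: −14.77×2256 = −33321; condensed water 100 °C→T: 61.74(T − 100); original water: 5726.6(T − 16.42); cup: 24.67(T − 16.42)
5813 T = 33321 + 6173.9 + 94436 = 133931
T ≈ 23.04 °C (< 100 °C, so full condensation is consistent).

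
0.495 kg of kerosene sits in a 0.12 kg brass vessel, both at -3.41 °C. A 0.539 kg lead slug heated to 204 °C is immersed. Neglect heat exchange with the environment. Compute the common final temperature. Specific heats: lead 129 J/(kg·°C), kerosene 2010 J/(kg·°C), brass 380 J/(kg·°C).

Net heat exchanged in the isolated system is zero:
0.539×129×(T − 204) + 0.495×2010×(T − (-3.41)) + 0.12×380×(T − (-3.41)) = 0
69.53(T − 204) + 994.95(T − (-3.41)) + 45.6(T − (-3.41)) = 0
1110.1 T = 10636
T = 10636/1110.1 ≈ 9.58 °C

T_f ≈ 9.6 °C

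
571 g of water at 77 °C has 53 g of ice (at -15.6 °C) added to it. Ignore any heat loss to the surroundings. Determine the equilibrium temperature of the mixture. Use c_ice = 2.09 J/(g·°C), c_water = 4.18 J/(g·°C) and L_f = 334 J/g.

Setting the total heat transfer to zero:
warm ice to 0 °C: 53·2.09·(0 − (-15.6)) = 1728; fusion: m_ice L_f = 53·334 = 17702; meltwater 0→T: 53·4.18·T = 221.54 T; water: 2386.8(T − 77)
2608.3 T = 183782 − 19430 = 164352
T ≈ 63.01 °C (positive, so assuming full melt was valid).

T_f ≈ 63.0 °C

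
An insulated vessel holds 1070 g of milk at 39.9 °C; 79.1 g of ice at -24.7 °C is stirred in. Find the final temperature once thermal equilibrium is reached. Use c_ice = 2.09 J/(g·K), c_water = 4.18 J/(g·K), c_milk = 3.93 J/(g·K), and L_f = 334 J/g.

Sum of m c ΔT and latent-heat terms is zero:
warm ice to 0 °C: 79.1×2.09×(0 − (-24.7)) = 4083.4; fusion: m_ice L_f = 79.1×334 = 26419; meltwater 0→T: 79.1×4.18×T = 330.64 T; milk: 4205.1(T − 39.9)
4535.7 T = 167783 − 30503 = 137281
T ≈ 30.27 °C (positive, so assuming full melt was valid).

T_f ≈ 30.3 °C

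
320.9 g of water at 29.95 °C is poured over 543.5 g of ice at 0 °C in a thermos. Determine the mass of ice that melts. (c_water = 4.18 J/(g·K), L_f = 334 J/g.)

Heat available from the water dropping to 0 °C: 320.9·4.18·29.95 = 40174 J.
Fully melting the ice requires m_ice L_f = 543.5·334 = 181529 J.
That's not enough to melt it all — equilibrium is at 0 °C with ice remaining.
m_melted·334 = 40174  ⇒  m_melted ≈ 120.3 g.

m_melted ≈ 120 g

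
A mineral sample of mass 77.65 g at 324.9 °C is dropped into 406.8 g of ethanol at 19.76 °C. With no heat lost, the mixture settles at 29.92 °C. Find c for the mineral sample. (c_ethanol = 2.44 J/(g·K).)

Net heat exchanged in the isolated system is zero:
77.65·c·(29.92 − 324.9) + 406.8·2.44·(29.92 − 19.76) = 0
-22905 c = -10085
c = -10085/-22905 ≈ 0.4403 J/(g·K)

c ≈ 0.44 J/(g·K)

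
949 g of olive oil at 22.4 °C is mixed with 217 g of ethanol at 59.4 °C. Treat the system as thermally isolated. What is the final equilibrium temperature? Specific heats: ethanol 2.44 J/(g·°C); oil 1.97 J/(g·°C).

T_f ≈ 30.6 °C

T_f is the heat-capacity-weighted average of the initial temperatures:
T_f = (529.48*59.4 + 1869.5*22.4) / (529.48 + 1869.5)
    = 73329 / 2399 ≈ 30.57 °C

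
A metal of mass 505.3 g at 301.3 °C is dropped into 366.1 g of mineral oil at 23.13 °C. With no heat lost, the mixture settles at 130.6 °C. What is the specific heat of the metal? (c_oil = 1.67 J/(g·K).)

Setting the total heat transfer to zero:
505.3·c·(130.6 − 301.3) + 366.1·1.67·(130.6 − 23.13) = 0
-86255 c = -65706
c = -65706/-86255 ≈ 0.7618 J/(g·K)

c ≈ 0.762 J/(g·K)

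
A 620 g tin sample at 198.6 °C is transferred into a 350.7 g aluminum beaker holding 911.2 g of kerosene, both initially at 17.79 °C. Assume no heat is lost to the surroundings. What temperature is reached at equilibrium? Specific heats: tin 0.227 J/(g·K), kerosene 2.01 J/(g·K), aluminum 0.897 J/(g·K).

T_f ≈ 28.9 °C

Net heat exchanged in the isolated system is zero:
620·0.227·(T − 198.6) + 911.2·2.01·(T − 17.79) + 350.7·0.897·(T − 17.79) = 0
(140.74 + 1831.5 + 314.58) T = 140.74·198.6 + 1831.5·17.79 + 314.58·17.79
T ≈ 28.92 °C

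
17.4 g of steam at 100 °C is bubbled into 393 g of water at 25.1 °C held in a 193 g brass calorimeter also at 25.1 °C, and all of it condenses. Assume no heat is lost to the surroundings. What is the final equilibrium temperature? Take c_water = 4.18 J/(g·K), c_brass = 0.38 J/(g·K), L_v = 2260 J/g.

T_f ≈ 50.1 °C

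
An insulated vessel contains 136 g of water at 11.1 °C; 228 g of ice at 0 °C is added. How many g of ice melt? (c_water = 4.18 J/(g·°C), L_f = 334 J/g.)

m_melted ≈ 18.9 g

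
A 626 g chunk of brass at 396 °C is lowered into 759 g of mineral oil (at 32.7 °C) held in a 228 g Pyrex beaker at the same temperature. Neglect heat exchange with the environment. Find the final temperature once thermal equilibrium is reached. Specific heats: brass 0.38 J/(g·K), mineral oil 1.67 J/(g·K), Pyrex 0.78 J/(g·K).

T_f ≈ 84.0 °C

Heat gained plus heat lost sum to zero:
626*0.38*(T − 396) + 759*1.67*(T − 32.7) + 228*0.78*(T − 32.7) = 0
237.88(T − 396) + 1267.5(T − 32.7) + 177.84(T − 32.7) = 0
1683.2 T = 141464
T = 141464 / 1683.2 = 84 °C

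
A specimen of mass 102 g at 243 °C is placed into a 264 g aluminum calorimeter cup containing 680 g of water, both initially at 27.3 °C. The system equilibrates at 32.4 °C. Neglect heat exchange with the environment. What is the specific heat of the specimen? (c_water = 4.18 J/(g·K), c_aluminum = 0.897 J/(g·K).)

Taking heat into each body as positive, Σ m c ΔT = 0:
102·c·(32.4 − 243) + 680·4.18·(32.4 − 27.3) + 264·0.897·(32.4 − 27.3) = 0
-21481 c = -15704
c = -15704/-21481 ≈ 0.7311 J/(g·K)

c ≈ 0.731 J/(g·K)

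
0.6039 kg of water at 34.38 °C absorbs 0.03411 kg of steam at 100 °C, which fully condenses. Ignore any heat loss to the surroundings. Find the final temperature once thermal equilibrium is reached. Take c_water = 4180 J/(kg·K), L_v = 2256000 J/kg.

Setting the total heat transfer to zero:
latent heat released on condensation: 0.03411·2256000 = 76952; condensate cools 100→T: 0.03411·4180·(T − 100) = 142.58(T − 100); water warms: 0.6039·4180·(T − 34.38) = 2524.3(T − 34.38)
2666.9 T = 76952 + 14258 + 86786 = 177996
T ≈ 66.74 °C (< 100 °C, so full condensation is consistent).

T_f ≈ 66.7 °C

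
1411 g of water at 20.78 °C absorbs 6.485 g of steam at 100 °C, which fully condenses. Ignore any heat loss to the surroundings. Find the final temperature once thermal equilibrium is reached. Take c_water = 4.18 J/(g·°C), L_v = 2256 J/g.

T_f ≈ 23.6 °C

Net heat exchanged in the isolated system is zero:
steam→water at 100 °C releases m L_v = 6.485×2256 = 14630
  condensate cools 100→T: 6.485×4.18×(T − 100) = 27.11(T − 100)
  water warms: 1411×4.18×(T − 20.78) = 5898(T − 20.78)
5925.1 T = 14630 + 2710.7 + 122560 = 139901
T ≈ 23.61 °C (< 100 °C, so full condensation is consistent).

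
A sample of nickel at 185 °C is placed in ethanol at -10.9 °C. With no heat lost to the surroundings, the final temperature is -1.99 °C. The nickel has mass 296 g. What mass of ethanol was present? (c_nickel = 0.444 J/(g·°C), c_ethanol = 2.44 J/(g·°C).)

|Q_nickel| = |Q_ethanol|:
296×0.444×(185 − -1.99) = m×2.44×(-1.99 − (-10.9))
21.74 m = 24575  ⇒  m ≈ 1130 g

m ≈ 1130 g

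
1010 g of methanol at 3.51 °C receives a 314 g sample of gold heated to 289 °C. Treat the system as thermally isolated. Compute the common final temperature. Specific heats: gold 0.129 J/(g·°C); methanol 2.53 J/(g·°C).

|Q_gold| = |Q_methanol|:
314×0.129×(289 − T) = 1010×2.53×(T − 3.51)
40.51(289 − T) = 2555.3(T − 3.51)
2595.8 T = 20675  ⇒  T ≈ 7.96 °C

T_f ≈ 8.0 °C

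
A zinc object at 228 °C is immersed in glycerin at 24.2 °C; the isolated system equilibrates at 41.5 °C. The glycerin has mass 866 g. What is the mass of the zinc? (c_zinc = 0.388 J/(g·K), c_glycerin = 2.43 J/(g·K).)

m ≈ 503 g

|Q_zinc| = |Q_glycerin|:
m·0.388·(228 − 41.5) = 866·2.43·(41.5 − 24.2)
72.36 m = 36406  ⇒  m ≈ 503.1 g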